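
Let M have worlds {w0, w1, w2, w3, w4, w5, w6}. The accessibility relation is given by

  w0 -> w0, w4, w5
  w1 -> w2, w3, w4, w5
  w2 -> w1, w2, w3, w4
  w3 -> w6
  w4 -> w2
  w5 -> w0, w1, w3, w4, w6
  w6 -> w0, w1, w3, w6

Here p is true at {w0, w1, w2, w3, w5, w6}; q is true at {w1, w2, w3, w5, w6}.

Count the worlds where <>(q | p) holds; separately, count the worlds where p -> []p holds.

For <>(q | p):
w0: successors {w0, w4, w5}; q | p there: w0:T, w4:F, w5:T. ✓
w1: successors {w2, w3, w4, w5}; q | p there: w2:T, w3:T, w4:F, w5:T. ✓
w2: successors {w1, w2, w3, w4}; q | p there: w1:T, w2:T, w3:T, w4:F. ✓
w3: successors {w6}; q | p there: w6:T. ✓
w4: successors {w2}; q | p there: w2:T. ✓
w5: successors {w0, w1, w3, w4, w6}; q | p there: w0:T, w1:T, w3:T, w4:F, w6:T. ✓
w6: successors {w0, w1, w3, w6}; q | p there: w0:T, w1:T, w3:T, w6:T. ✓
— 7 worlds.
For p -> []p:
w0: p is T, []p is F. ✗
w1: p is T, []p is F. ✗
w2: p is T, []p is F. ✗
w3: p is T, []p is T. ✓
w4: p is F, []p is T. ✓
w5: p is T, []p is F. ✗
w6: p is T, []p is T. ✓
— 3 worlds.

7 and 3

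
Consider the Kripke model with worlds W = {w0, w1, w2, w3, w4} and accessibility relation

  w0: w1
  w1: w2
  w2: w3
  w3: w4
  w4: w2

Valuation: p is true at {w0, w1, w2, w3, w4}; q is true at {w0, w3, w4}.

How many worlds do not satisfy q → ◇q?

2

w0: q is T, ◇q is F. ✗
w1: q is F, ◇q is F. ✓
w2: q is F, ◇q is T. ✓
w3: q is T, ◇q is T. ✓
w4: q is T, ◇q is F. ✗
Satisfying worlds: {w1, w2, w3}.
So q → ◇q fails at the other 2 worlds.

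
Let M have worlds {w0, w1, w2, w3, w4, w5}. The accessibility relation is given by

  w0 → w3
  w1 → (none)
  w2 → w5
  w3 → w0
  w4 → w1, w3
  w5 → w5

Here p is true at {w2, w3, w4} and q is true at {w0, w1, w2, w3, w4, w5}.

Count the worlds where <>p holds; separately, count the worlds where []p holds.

2 and 2

For <>p:
w0: successors {w3}; p there: w3:T. ✓
w1: no successors, so <>p fails. ✗
w2: successors {w5}; p there: w5:F. ✗
w3: successors {w0}; p there: w0:F. ✗
w4: successors {w1, w3}; p there: w1:F, w3:T. ✓
w5: successors {w5}; p there: w5:F. ✗
— 2 worlds.
For []p:
w0: successors {w3}; p there: w3:T. ✓
w1: no successors, so []p holds vacuously. ✓
w2: successors {w5}; p there: w5:F. ✗
w3: successors {w0}; p there: w0:F. ✗
w4: successors {w1, w3}; p there: w1:F, w3:T. ✗
w5: successors {w5}; p there: w5:F. ✗
— 2 worlds.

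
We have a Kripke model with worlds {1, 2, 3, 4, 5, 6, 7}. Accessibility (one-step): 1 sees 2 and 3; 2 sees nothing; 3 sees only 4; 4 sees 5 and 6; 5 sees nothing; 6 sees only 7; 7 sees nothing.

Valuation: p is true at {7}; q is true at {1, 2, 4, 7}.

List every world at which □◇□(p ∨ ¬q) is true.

1: successors {2, 3}; ◇□(p ∨ ¬q) there: 2:F, 3:T. ✗
2: no successors, so □◇□(p ∨ ¬q) holds vacuously. ✓
3: successors {4}; ◇□(p ∨ ¬q) there: 4:T. ✓
4: successors {5, 6}; ◇□(p ∨ ¬q) there: 5:F, 6:T. ✗
5: no successors, so □◇□(p ∨ ¬q) holds vacuously. ✓
6: successors {7}; ◇□(p ∨ ¬q) there: 7:F. ✗
7: no successors, so □◇□(p ∨ ¬q) holds vacuously. ✓

{2, 3, 5, 7}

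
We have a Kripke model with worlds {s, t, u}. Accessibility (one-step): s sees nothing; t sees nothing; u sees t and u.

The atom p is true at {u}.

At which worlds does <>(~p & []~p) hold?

{u}

s: no successors, so <>(~p & []~p) fails. ✗
t: no successors, so <>(~p & []~p) fails. ✗
u: successors {t, u}; ~p & []~p there: t:T, u:F. ✓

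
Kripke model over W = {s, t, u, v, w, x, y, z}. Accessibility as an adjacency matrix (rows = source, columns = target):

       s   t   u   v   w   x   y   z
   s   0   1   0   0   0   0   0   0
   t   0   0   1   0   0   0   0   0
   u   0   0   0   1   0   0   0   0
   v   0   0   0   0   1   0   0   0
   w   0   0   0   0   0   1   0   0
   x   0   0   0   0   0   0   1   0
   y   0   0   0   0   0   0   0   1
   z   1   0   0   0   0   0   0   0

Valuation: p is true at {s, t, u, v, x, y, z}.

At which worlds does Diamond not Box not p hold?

{s, t, v, w, x, y, z}

s: successors {t}; not Box not p there: t:T. ✓
t: successors {u}; not Box not p there: u:T. ✓
u: successors {v}; not Box not p there: v:F. ✗
v: successors {w}; not Box not p there: w:T. ✓
w: successors {x}; not Box not p there: x:T. ✓
x: successors {y}; not Box not p there: y:T. ✓
y: successors {z}; not Box not p there: z:T. ✓
z: successors {s}; not Box not p there: s:T. ✓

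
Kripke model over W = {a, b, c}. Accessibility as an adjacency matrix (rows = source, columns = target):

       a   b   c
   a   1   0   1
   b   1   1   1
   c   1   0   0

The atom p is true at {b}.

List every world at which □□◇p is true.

a: successors {a, c}; □◇p there: a:F, c:F. ✗
b: successors {a, b, c}; □◇p there: a:F, b:F, c:F. ✗
c: successors {a}; □◇p there: a:F. ✗

∅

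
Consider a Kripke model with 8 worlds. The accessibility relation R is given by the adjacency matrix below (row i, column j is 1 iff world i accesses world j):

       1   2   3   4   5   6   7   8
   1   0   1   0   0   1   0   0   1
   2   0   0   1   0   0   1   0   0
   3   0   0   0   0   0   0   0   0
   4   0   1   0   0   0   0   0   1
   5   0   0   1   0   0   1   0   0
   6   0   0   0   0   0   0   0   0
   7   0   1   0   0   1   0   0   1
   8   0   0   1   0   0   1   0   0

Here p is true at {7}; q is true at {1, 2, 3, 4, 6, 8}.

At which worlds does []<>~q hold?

{3, 6}

1: successors {2, 5, 8}; <>~q there: 2:F, 5:F, 8:F. ✗
2: successors {3, 6}; <>~q there: 3:F, 6:F. ✗
3: no successors, so []<>~q holds vacuously. ✓
4: successors {2, 8}; <>~q there: 2:F, 8:F. ✗
5: successors {3, 6}; <>~q there: 3:F, 6:F. ✗
6: no successors, so []<>~q holds vacuously. ✓
7: successors {2, 5, 8}; <>~q there: 2:F, 5:F, 8:F. ✗
8: successors {3, 6}; <>~q there: 3:F, 6:F. ✗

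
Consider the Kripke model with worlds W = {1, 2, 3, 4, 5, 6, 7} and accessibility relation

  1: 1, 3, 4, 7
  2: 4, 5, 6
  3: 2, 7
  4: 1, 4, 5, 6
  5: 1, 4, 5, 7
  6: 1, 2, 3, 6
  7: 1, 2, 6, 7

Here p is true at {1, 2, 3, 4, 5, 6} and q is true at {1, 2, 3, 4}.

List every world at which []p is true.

{2, 4, 6}

1: successors {1, 3, 4, 7}; p there: 1:T, 3:T, 4:T, 7:F. ✗
2: successors {4, 5, 6}; p there: 4:T, 5:T, 6:T. ✓
3: successors {2, 7}; p there: 2:T, 7:F. ✗
4: successors {1, 4, 5, 6}; p there: 1:T, 4:T, 5:T, 6:T. ✓
5: successors {1, 4, 5, 7}; p there: 1:T, 4:T, 5:T, 7:F. ✗
6: successors {1, 2, 3, 6}; p there: 1:T, 2:T, 3:T, 6:T. ✓
7: successors {1, 2, 6, 7}; p there: 1:T, 2:T, 6:T, 7:F. ✗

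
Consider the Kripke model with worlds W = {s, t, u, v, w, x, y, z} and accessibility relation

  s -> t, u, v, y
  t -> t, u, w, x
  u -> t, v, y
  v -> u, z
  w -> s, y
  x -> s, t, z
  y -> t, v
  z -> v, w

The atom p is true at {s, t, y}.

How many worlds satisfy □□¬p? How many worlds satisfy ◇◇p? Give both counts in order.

For □□¬p:
s: successors {t, u, v, y}; □¬p there: t:F, u:F, v:T, y:F. ✗
t: successors {t, u, w, x}; □¬p there: t:F, u:F, w:F, x:F. ✗
u: successors {t, v, y}; □¬p there: t:F, v:T, y:F. ✗
v: successors {u, z}; □¬p there: u:F, z:T. ✗
w: successors {s, y}; □¬p there: s:F, y:F. ✗
x: successors {s, t, z}; □¬p there: s:F, t:F, z:T. ✗
y: successors {t, v}; □¬p there: t:F, v:T. ✗
z: successors {v, w}; □¬p there: v:T, w:F. ✗
— 0 worlds.
For ◇◇p:
s: successors {t, u, v, y}; ◇p there: t:T, u:T, v:F, y:T. ✓
t: successors {t, u, w, x}; ◇p there: t:T, u:T, w:T, x:T. ✓
u: successors {t, v, y}; ◇p there: t:T, v:F, y:T. ✓
v: successors {u, z}; ◇p there: u:T, z:F. ✓
w: successors {s, y}; ◇p there: s:T, y:T. ✓
x: successors {s, t, z}; ◇p there: s:T, t:T, z:F. ✓
y: successors {t, v}; ◇p there: t:T, v:F. ✓
z: successors {v, w}; ◇p there: v:F, w:T. ✓
— 8 worlds.

0 and 8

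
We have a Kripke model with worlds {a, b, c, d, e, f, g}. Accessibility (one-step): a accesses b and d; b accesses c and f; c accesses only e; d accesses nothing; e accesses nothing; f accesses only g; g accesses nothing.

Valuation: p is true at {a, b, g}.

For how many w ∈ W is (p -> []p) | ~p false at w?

2

a: p -> []p is F, ~p is F. ✗
b: p -> []p is F, ~p is F. ✗
c: p -> []p is T, ~p is T. ✓
d: p -> []p is T, ~p is T. ✓
e: p -> []p is T, ~p is T. ✓
f: p -> []p is T, ~p is T. ✓
g: p -> []p is T, ~p is F. ✓
Satisfying worlds: {c, d, e, f, g}.
So (p -> []p) | ~p fails at the other 2 worlds.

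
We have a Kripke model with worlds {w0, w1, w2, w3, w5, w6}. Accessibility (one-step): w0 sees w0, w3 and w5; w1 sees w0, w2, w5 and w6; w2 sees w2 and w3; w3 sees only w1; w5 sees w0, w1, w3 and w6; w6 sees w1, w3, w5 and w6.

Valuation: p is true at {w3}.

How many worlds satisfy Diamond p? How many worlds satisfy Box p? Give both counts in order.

4 and 0

For Diamond p:
w0: successors {w0, w3, w5}; p there: w0:F, w3:T, w5:F. ✓
w1: successors {w0, w2, w5, w6}; p there: w0:F, w2:F, w5:F, w6:F. ✗
w2: successors {w2, w3}; p there: w2:F, w3:T. ✓
w3: successors {w1}; p there: w1:F. ✗
w5: successors {w0, w1, w3, w6}; p there: w0:F, w1:F, w3:T, w6:F. ✓
w6: successors {w1, w3, w5, w6}; p there: w1:F, w3:T, w5:F, w6:F. ✓
— 4 worlds.
For Box p:
w0: successors {w0, w3, w5}; p there: w0:F, w3:T, w5:F. ✗
w1: successors {w0, w2, w5, w6}; p there: w0:F, w2:F, w5:F, w6:F. ✗
w2: successors {w2, w3}; p there: w2:F, w3:T. ✗
w3: successors {w1}; p there: w1:F. ✗
w5: successors {w0, w1, w3, w6}; p there: w0:F, w1:F, w3:T, w6:F. ✗
w6: successors {w1, w3, w5, w6}; p there: w1:F, w3:T, w5:F, w6:F. ✗
— 0 worlds.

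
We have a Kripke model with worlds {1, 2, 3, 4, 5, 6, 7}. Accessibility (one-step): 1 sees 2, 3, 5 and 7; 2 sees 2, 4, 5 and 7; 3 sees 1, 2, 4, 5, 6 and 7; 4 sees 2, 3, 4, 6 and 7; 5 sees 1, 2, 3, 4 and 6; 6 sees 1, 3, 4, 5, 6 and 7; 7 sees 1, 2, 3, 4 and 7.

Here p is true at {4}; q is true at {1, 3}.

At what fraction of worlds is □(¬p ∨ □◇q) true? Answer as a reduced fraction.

1/7

1: successors {2, 3, 5, 7}; ¬p ∨ □◇q there: 2:T, 3:T, 5:T, 7:T. ✓
2: successors {2, 4, 5, 7}; ¬p ∨ □◇q there: 2:T, 4:F, 5:T, 7:T. ✗
3: successors {1, 2, 4, 5, 6, 7}; ¬p ∨ □◇q there: 1:T, 2:T, 4:F, 5:T, 6:T, 7:T. ✗
4: successors {2, 3, 4, 6, 7}; ¬p ∨ □◇q there: 2:T, 3:T, 4:F, 6:T, 7:T. ✗
5: successors {1, 2, 3, 4, 6}; ¬p ∨ □◇q there: 1:T, 2:T, 3:T, 4:F, 6:T. ✗
6: successors {1, 3, 4, 5, 6, 7}; ¬p ∨ □◇q there: 1:T, 3:T, 4:F, 5:T, 6:T, 7:T. ✗
7: successors {1, 2, 3, 4, 7}; ¬p ∨ □◇q there: 1:T, 2:T, 3:T, 4:F, 7:T. ✗
That's 1 of 7 worlds, so 1/7.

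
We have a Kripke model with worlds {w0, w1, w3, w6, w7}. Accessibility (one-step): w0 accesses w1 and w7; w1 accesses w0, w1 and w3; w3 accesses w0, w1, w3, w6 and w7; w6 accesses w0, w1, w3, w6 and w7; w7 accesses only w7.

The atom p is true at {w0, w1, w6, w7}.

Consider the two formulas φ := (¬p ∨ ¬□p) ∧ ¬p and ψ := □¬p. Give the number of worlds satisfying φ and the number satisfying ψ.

For (¬p ∨ ¬□p) ∧ ¬p:
w0: ¬p ∨ ¬□p is F, ¬p is F. ✗
w1: ¬p ∨ ¬□p is T, ¬p is F. ✗
w3: ¬p ∨ ¬□p is T, ¬p is T. ✓
w6: ¬p ∨ ¬□p is T, ¬p is F. ✗
w7: ¬p ∨ ¬□p is F, ¬p is F. ✗
— 1 world.
For □¬p:
w0: successors {w1, w7}; ¬p there: w1:F, w7:F. ✗
w1: successors {w0, w1, w3}; ¬p there: w0:F, w1:F, w3:T. ✗
w3: successors {w0, w1, w3, w6, w7}; ¬p there: w0:F, w1:F, w3:T, w6:F, w7:F. ✗
w6: successors {w0, w1, w3, w6, w7}; ¬p there: w0:F, w1:F, w3:T, w6:F, w7:F. ✗
w7: successors {w7}; ¬p there: w7:F. ✗
— 0 worlds.

1 and 0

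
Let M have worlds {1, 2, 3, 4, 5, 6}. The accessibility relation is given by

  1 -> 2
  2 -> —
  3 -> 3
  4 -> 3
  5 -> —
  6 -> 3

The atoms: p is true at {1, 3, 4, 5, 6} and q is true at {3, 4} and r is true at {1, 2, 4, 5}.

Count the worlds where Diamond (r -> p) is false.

3

1: successors {2}; r -> p there: 2:F. ✗
2: no successors, so Diamond (r -> p) fails. ✗
3: successors {3}; r -> p there: 3:T. ✓
4: successors {3}; r -> p there: 3:T. ✓
5: no successors, so Diamond (r -> p) fails. ✗
6: successors {3}; r -> p there: 3:T. ✓
Satisfying worlds: {3, 4, 6}.
So Diamond (r -> p) fails at the other 3 worlds.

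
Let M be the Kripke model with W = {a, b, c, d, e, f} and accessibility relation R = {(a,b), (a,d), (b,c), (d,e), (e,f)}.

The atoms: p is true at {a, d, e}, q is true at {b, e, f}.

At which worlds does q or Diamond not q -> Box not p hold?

{b, c, d, e, f}

a: q or Diamond not q is T, Box not p is F. ✗
b: q or Diamond not q is T, Box not p is T. ✓
c: q or Diamond not q is F, Box not p is T. ✓
d: q or Diamond not q is F, Box not p is F. ✓
e: q or Diamond not q is T, Box not p is T. ✓
f: q or Diamond not q is T, Box not p is T. ✓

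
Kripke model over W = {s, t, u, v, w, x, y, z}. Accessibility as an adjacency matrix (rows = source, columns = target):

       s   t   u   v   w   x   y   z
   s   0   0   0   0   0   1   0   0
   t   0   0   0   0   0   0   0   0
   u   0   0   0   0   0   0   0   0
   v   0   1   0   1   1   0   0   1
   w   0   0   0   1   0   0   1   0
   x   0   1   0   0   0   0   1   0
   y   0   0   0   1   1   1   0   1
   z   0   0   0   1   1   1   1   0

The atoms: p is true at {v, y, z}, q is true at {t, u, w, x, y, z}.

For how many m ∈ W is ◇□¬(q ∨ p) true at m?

2

s: successors {x}; □¬(q ∨ p) there: x:F. ✗
t: no successors, so ◇□¬(q ∨ p) fails. ✗
u: no successors, so ◇□¬(q ∨ p) fails. ✗
v: successors {t, v, w, z}; □¬(q ∨ p) there: t:T, v:F, w:F, z:F. ✓
w: successors {v, y}; □¬(q ∨ p) there: v:F, y:F. ✗
x: successors {t, y}; □¬(q ∨ p) there: t:T, y:F. ✓
y: successors {v, w, x, z}; □¬(q ∨ p) there: v:F, w:F, x:F, z:F. ✗
z: successors {v, w, x, y}; □¬(q ∨ p) there: v:F, w:F, x:F, y:F. ✗
Satisfying worlds: {v, x}.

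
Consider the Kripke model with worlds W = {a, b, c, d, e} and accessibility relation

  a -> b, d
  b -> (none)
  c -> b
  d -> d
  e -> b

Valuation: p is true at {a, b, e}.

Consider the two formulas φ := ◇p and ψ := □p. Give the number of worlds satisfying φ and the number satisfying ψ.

For ◇p:
a: successors {b, d}; p there: b:T, d:F. ✓
b: no successors, so ◇p fails. ✗
c: successors {b}; p there: b:T. ✓
d: successors {d}; p there: d:F. ✗
e: successors {b}; p there: b:T. ✓
— 3 worlds.
For □p:
a: successors {b, d}; p there: b:T, d:F. ✗
b: no successors, so □p holds vacuously. ✓
c: successors {b}; p there: b:T. ✓
d: successors {d}; p there: d:F. ✗
e: successors {b}; p there: b:T. ✓
— 3 worlds.

3 and 3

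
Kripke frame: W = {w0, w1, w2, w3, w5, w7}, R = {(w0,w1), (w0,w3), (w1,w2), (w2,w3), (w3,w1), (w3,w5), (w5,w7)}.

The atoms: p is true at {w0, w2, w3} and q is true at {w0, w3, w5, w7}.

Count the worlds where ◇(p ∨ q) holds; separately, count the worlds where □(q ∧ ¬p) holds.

5 and 2

For ◇(p ∨ q):
w0: successors {w1, w3}; p ∨ q there: w1:F, w3:T. ✓
w1: successors {w2}; p ∨ q there: w2:T. ✓
w2: successors {w3}; p ∨ q there: w3:T. ✓
w3: successors {w1, w5}; p ∨ q there: w1:F, w5:T. ✓
w5: successors {w7}; p ∨ q there: w7:T. ✓
w7: no successors, so ◇(p ∨ q) fails. ✗
— 5 worlds.
For □(q ∧ ¬p):
w0: successors {w1, w3}; q ∧ ¬p there: w1:F, w3:F. ✗
w1: successors {w2}; q ∧ ¬p there: w2:F. ✗
w2: successors {w3}; q ∧ ¬p there: w3:F. ✗
w3: successors {w1, w5}; q ∧ ¬p there: w1:F, w5:T. ✗
w5: successors {w7}; q ∧ ¬p there: w7:T. ✓
w7: no successors, so □(q ∧ ¬p) holds vacuously. ✓
— 2 worlds.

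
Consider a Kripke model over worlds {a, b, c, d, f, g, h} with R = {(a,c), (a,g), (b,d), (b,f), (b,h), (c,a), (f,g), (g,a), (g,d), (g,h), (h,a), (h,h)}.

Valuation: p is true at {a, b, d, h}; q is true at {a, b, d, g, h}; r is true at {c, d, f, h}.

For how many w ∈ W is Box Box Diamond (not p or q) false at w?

a: successors {c, g}; Box Diamond (not p or q) there: c:T, g:F. ✗
b: successors {d, f, h}; Box Diamond (not p or q) there: d:T, f:T, h:T. ✓
c: successors {a}; Box Diamond (not p or q) there: a:T. ✓
d: no successors, so Box Box Diamond (not p or q) holds vacuously. ✓
f: successors {g}; Box Diamond (not p or q) there: g:F. ✗
g: successors {a, d, h}; Box Diamond (not p or q) there: a:T, d:T, h:T. ✓
h: successors {a, h}; Box Diamond (not p or q) there: a:T, h:T. ✓
Satisfying worlds: {b, c, d, g, h}.
So Box Box Diamond (not p or q) fails at the other 2 worlds.

2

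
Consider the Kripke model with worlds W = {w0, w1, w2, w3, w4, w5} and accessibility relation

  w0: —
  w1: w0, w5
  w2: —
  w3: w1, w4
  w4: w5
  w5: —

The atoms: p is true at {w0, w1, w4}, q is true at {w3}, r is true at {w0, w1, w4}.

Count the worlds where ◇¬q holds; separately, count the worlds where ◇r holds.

For ◇¬q:
w0: no successors, so ◇¬q fails. ✗
w1: successors {w0, w5}; ¬q there: w0:T, w5:T. ✓
w2: no successors, so ◇¬q fails. ✗
w3: successors {w1, w4}; ¬q there: w1:T, w4:T. ✓
w4: successors {w5}; ¬q there: w5:T. ✓
w5: no successors, so ◇¬q fails. ✗
— 3 worlds.
For ◇r:
w0: no successors, so ◇r fails. ✗
w1: successors {w0, w5}; r there: w0:T, w5:F. ✓
w2: no successors, so ◇r fails. ✗
w3: successors {w1, w4}; r there: w1:T, w4:T. ✓
w4: successors {w5}; r there: w5:F. ✗
w5: no successors, so ◇r fails. ✗
— 2 worlds.

3 and 2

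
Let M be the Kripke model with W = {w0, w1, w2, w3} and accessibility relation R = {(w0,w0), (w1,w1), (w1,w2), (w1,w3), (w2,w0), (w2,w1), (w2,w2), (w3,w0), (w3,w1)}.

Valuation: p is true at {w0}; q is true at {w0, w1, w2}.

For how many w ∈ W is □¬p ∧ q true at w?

w0: □¬p is F, q is T. ✗
w1: □¬p is T, q is T. ✓
w2: □¬p is F, q is T. ✗
w3: □¬p is F, q is F. ✗
Satisfying worlds: {w1}.

1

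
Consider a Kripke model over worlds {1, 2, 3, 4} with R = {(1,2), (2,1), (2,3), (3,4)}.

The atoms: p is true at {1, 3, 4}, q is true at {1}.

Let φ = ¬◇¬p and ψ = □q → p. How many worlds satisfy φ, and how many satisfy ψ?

3 and 4

For ¬◇¬p:
1: ◇¬p is T. ✗
2: ◇¬p is F. ✓
3: ◇¬p is F. ✓
4: ◇¬p is F. ✓
— 3 worlds.
For □q → p:
1: □q is F, p is T. ✓
2: □q is F, p is F. ✓
3: □q is F, p is T. ✓
4: □q is T, p is T. ✓
— 4 worlds.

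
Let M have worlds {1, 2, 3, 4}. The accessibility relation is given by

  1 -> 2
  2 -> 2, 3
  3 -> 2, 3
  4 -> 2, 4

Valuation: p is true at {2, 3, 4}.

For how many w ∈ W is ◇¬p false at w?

4

1: successors {2}; ¬p there: 2:F. ✗
2: successors {2, 3}; ¬p there: 2:F, 3:F. ✗
3: successors {2, 3}; ¬p there: 2:F, 3:F. ✗
4: successors {2, 4}; ¬p there: 2:F, 4:F. ✗
Satisfying worlds: ∅.
So ◇¬p fails at the other 4 worlds.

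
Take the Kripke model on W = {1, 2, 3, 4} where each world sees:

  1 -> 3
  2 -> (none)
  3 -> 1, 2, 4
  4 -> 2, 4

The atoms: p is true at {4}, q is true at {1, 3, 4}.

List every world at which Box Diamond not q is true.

1: successors {3}; Diamond not q there: 3:T. ✓
2: no successors, so Box Diamond not q holds vacuously. ✓
3: successors {1, 2, 4}; Diamond not q there: 1:F, 2:F, 4:T. ✗
4: successors {2, 4}; Diamond not q there: 2:F, 4:T. ✗

{1, 2}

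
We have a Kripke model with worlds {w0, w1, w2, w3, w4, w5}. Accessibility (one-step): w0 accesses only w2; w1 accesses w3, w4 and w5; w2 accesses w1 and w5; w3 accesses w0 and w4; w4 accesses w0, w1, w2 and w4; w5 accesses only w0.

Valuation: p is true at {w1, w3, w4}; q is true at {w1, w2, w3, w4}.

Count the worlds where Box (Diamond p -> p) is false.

2

w0: successors {w2}; Diamond p -> p there: w2:F. ✗
w1: successors {w3, w4, w5}; Diamond p -> p there: w3:T, w4:T, w5:T. ✓
w2: successors {w1, w5}; Diamond p -> p there: w1:T, w5:T. ✓
w3: successors {w0, w4}; Diamond p -> p there: w0:T, w4:T. ✓
w4: successors {w0, w1, w2, w4}; Diamond p -> p there: w0:T, w1:T, w2:F, w4:T. ✗
w5: successors {w0}; Diamond p -> p there: w0:T. ✓
Satisfying worlds: {w1, w2, w3, w5}.
So Box (Diamond p -> p) fails at the other 2 worlds.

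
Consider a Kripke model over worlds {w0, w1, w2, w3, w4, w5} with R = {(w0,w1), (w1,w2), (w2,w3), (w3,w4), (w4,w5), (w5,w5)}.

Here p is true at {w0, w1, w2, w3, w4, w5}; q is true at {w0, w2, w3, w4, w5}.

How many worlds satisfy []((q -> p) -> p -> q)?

w0: successors {w1}; (q -> p) -> p -> q there: w1:F. ✗
w1: successors {w2}; (q -> p) -> p -> q there: w2:T. ✓
w2: successors {w3}; (q -> p) -> p -> q there: w3:T. ✓
w3: successors {w4}; (q -> p) -> p -> q there: w4:T. ✓
w4: successors {w5}; (q -> p) -> p -> q there: w5:T. ✓
w5: successors {w5}; (q -> p) -> p -> q there: w5:T. ✓
Satisfying worlds: {w1, w2, w3, w4, w5}.

5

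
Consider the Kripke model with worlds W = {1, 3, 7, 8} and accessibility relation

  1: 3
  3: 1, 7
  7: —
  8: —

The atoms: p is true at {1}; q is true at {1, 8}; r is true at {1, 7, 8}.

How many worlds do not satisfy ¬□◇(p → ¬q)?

3

1: □◇(p → ¬q) is T. ✗
3: □◇(p → ¬q) is F. ✓
7: □◇(p → ¬q) is T. ✗
8: □◇(p → ¬q) is T. ✗
Satisfying worlds: {3}.
So ¬□◇(p → ¬q) fails at the other 3 worlds.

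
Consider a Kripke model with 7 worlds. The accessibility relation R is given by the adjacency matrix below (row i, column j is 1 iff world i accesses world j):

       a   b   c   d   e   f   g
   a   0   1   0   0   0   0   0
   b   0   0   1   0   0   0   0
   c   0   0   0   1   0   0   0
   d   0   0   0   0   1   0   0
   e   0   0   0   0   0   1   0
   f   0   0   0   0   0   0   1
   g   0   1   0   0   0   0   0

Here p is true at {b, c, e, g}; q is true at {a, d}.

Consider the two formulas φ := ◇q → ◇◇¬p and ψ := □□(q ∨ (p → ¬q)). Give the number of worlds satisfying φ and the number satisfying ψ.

For ◇q → ◇◇¬p:
a: ◇q is F, ◇◇¬p is F. ✓
b: ◇q is F, ◇◇¬p is T. ✓
c: ◇q is T, ◇◇¬p is F. ✗
d: ◇q is F, ◇◇¬p is T. ✓
e: ◇q is F, ◇◇¬p is F. ✓
f: ◇q is F, ◇◇¬p is F. ✓
g: ◇q is F, ◇◇¬p is F. ✓
— 6 worlds.
For □□(q ∨ (p → ¬q)):
a: successors {b}; □(q ∨ (p → ¬q)) there: b:T. ✓
b: successors {c}; □(q ∨ (p → ¬q)) there: c:T. ✓
c: successors {d}; □(q ∨ (p → ¬q)) there: d:T. ✓
d: successors {e}; □(q ∨ (p → ¬q)) there: e:T. ✓
e: successors {f}; □(q ∨ (p → ¬q)) there: f:T. ✓
f: successors {g}; □(q ∨ (p → ¬q)) there: g:T. ✓
g: successors {b}; □(q ∨ (p → ¬q)) there: b:T. ✓
— 7 worlds.

6 and 7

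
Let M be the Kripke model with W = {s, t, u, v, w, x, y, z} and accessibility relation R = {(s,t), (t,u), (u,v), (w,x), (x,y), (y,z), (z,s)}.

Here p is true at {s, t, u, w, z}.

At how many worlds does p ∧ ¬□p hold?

s: p is T, ¬□p is F. ✗
t: p is T, ¬□p is F. ✗
u: p is T, ¬□p is T. ✓
v: p is F, ¬□p is F. ✗
w: p is T, ¬□p is T. ✓
x: p is F, ¬□p is T. ✗
y: p is F, ¬□p is F. ✗
z: p is T, ¬□p is F. ✗
Satisfying worlds: {u, w}.

2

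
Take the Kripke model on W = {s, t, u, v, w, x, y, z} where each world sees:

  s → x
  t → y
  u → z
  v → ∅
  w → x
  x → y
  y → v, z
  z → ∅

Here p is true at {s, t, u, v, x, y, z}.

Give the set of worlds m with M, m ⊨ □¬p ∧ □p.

s: □¬p is F, □p is T. ✗
t: □¬p is F, □p is T. ✗
u: □¬p is F, □p is T. ✗
v: □¬p is T, □p is T. ✓
w: □¬p is F, □p is T. ✗
x: □¬p is F, □p is T. ✗
y: □¬p is F, □p is T. ✗
z: □¬p is T, □p is T. ✓

{v, z}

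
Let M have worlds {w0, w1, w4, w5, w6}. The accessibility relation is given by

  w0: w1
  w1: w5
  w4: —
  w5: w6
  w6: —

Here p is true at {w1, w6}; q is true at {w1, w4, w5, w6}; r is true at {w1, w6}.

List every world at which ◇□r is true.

w0: successors {w1}; □r there: w1:F. ✗
w1: successors {w5}; □r there: w5:T. ✓
w4: no successors, so ◇□r fails. ✗
w5: successors {w6}; □r there: w6:T. ✓
w6: no successors, so ◇□r fails. ✗

{w1, w5}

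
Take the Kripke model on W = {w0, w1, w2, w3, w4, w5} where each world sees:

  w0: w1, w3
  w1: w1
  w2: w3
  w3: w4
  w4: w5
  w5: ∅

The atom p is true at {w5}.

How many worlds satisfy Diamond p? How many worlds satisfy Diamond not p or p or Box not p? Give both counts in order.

1 and 5

For Diamond p:
w0: successors {w1, w3}; p there: w1:F, w3:F. ✗
w1: successors {w1}; p there: w1:F. ✗
w2: successors {w3}; p there: w3:F. ✗
w3: successors {w4}; p there: w4:F. ✗
w4: successors {w5}; p there: w5:T. ✓
w5: no successors, so Diamond p fails. ✗
— 1 world.
For Diamond not p or p or Box not p:
w0: Diamond not p is T, p or Box not p is T. ✓
w1: Diamond not p is T, p or Box not p is T. ✓
w2: Diamond not p is T, p or Box not p is T. ✓
w3: Diamond not p is T, p or Box not p is T. ✓
w4: Diamond not p is F, p or Box not p is F. ✗
w5: Diamond not p is F, p or Box not p is T. ✓
— 5 worlds.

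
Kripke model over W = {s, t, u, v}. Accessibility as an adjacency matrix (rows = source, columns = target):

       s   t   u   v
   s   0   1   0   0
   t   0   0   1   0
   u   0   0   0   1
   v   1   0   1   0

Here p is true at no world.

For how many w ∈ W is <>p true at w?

s: successors {t}; p there: t:F. ✗
t: successors {u}; p there: u:F. ✗
u: successors {v}; p there: v:F. ✗
v: successors {s, u}; p there: s:F, u:F. ✗
Satisfying worlds: ∅.

0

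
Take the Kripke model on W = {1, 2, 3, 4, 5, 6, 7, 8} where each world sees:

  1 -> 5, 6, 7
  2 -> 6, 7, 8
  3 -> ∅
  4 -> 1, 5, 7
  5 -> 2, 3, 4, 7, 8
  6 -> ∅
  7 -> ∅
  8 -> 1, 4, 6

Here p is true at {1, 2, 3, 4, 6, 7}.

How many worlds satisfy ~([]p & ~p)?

7

1: []p & ~p is F. ✓
2: []p & ~p is F. ✓
3: []p & ~p is F. ✓
4: []p & ~p is F. ✓
5: []p & ~p is F. ✓
6: []p & ~p is F. ✓
7: []p & ~p is F. ✓
8: []p & ~p is T. ✗
Satisfying worlds: {1, 2, 3, 4, 5, 6, 7}.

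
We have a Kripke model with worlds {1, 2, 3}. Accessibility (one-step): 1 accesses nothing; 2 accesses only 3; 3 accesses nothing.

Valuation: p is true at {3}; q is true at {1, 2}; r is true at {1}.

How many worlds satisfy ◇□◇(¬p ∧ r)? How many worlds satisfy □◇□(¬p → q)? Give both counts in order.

For ◇□◇(¬p ∧ r):
1: no successors, so ◇□◇(¬p ∧ r) fails. ✗
2: successors {3}; □◇(¬p ∧ r) there: 3:T. ✓
3: no successors, so ◇□◇(¬p ∧ r) fails. ✗
— 1 world.
For □◇□(¬p → q):
1: no successors, so □◇□(¬p → q) holds vacuously. ✓
2: successors {3}; ◇□(¬p → q) there: 3:F. ✗
3: no successors, so □◇□(¬p → q) holds vacuously. ✓
— 2 worlds.

1 and 2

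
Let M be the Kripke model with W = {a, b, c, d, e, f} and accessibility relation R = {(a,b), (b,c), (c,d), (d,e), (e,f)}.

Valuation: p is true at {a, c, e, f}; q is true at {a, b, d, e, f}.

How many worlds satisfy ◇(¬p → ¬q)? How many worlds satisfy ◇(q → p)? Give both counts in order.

For ◇(¬p → ¬q):
a: successors {b}; ¬p → ¬q there: b:F. ✗
b: successors {c}; ¬p → ¬q there: c:T. ✓
c: successors {d}; ¬p → ¬q there: d:F. ✗
d: successors {e}; ¬p → ¬q there: e:T. ✓
e: successors {f}; ¬p → ¬q there: f:T. ✓
f: no successors, so ◇(¬p → ¬q) fails. ✗
— 3 worlds.
For ◇(q → p):
a: successors {b}; q → p there: b:F. ✗
b: successors {c}; q → p there: c:T. ✓
c: successors {d}; q → p there: d:F. ✗
d: successors {e}; q → p there: e:T. ✓
e: successors {f}; q → p there: f:T. ✓
f: no successors, so ◇(q → p) fails. ✗
— 3 worlds.

3 and 3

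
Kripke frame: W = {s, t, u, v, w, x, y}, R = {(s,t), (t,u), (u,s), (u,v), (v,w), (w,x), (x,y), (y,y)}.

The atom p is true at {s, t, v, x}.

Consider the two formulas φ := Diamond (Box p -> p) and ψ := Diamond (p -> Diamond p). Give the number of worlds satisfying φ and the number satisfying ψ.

For Diamond (Box p -> p):
s: successors {t}; Box p -> p there: t:T. ✓
t: successors {u}; Box p -> p there: u:F. ✗
u: successors {s, v}; Box p -> p there: s:T, v:T. ✓
v: successors {w}; Box p -> p there: w:F. ✗
w: successors {x}; Box p -> p there: x:T. ✓
x: successors {y}; Box p -> p there: y:T. ✓
y: successors {y}; Box p -> p there: y:T. ✓
— 5 worlds.
For Diamond (p -> Diamond p):
s: successors {t}; p -> Diamond p there: t:F. ✗
t: successors {u}; p -> Diamond p there: u:T. ✓
u: successors {s, v}; p -> Diamond p there: s:T, v:F. ✓
v: successors {w}; p -> Diamond p there: w:T. ✓
w: successors {x}; p -> Diamond p there: x:F. ✗
x: successors {y}; p -> Diamond p there: y:T. ✓
y: successors {y}; p -> Diamond p there: y:T. ✓
— 5 worlds.

5 and 5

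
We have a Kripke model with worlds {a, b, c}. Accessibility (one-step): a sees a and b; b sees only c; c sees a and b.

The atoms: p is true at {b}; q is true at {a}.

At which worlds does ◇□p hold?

a: successors {a, b}; □p there: a:F, b:F. ✗
b: successors {c}; □p there: c:F. ✗
c: successors {a, b}; □p there: a:F, b:F. ✗

∅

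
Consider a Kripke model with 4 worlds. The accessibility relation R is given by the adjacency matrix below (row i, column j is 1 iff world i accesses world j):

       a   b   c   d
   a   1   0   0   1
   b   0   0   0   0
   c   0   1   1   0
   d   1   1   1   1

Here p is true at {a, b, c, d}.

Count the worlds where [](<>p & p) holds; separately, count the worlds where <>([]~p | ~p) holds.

For [](<>p & p):
a: successors {a, d}; <>p & p there: a:T, d:T. ✓
b: no successors, so [](<>p & p) holds vacuously. ✓
c: successors {b, c}; <>p & p there: b:F, c:T. ✗
d: successors {a, b, c, d}; <>p & p there: a:T, b:F, c:T, d:T. ✗
— 2 worlds.
For <>([]~p | ~p):
a: successors {a, d}; []~p | ~p there: a:F, d:F. ✗
b: no successors, so <>([]~p | ~p) fails. ✗
c: successors {b, c}; []~p | ~p there: b:T, c:F. ✓
d: successors {a, b, c, d}; []~p | ~p there: a:F, b:T, c:F, d:F. ✓
— 2 worlds.

2 and 2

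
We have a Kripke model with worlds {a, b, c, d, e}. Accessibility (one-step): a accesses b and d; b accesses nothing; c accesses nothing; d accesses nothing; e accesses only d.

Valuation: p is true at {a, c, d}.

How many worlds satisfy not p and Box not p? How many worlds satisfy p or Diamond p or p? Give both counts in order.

1 and 4

For not p and Box not p:
a: not p is F, Box not p is F. ✗
b: not p is T, Box not p is T. ✓
c: not p is F, Box not p is T. ✗
d: not p is F, Box not p is T. ✗
e: not p is T, Box not p is F. ✗
— 1 world.
For p or Diamond p or p:
a: p is T, Diamond p or p is T. ✓
b: p is F, Diamond p or p is F. ✗
c: p is T, Diamond p or p is T. ✓
d: p is T, Diamond p or p is T. ✓
e: p is F, Diamond p or p is T. ✓
— 4 worlds.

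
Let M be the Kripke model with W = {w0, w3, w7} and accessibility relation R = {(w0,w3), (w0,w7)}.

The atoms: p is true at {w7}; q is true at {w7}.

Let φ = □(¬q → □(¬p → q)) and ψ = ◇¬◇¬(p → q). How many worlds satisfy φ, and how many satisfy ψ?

3 and 1

For □(¬q → □(¬p → q)):
w0: successors {w3, w7}; ¬q → □(¬p → q) there: w3:T, w7:T. ✓
w3: no successors, so □(¬q → □(¬p → q)) holds vacuously. ✓
w7: no successors, so □(¬q → □(¬p → q)) holds vacuously. ✓
— 3 worlds.
For ◇¬◇¬(p → q):
w0: successors {w3, w7}; ¬◇¬(p → q) there: w3:T, w7:T. ✓
w3: no successors, so ◇¬◇¬(p → q) fails. ✗
w7: no successors, so ◇¬◇¬(p → q) fails. ✗
— 1 world.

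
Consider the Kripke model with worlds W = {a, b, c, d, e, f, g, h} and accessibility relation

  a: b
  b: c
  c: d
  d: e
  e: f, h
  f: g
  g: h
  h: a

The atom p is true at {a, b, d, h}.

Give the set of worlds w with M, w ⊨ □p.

{a, c, g, h}

a: successors {b}; p there: b:T. ✓
b: successors {c}; p there: c:F. ✗
c: successors {d}; p there: d:T. ✓
d: successors {e}; p there: e:F. ✗
e: successors {f, h}; p there: f:F, h:T. ✗
f: successors {g}; p there: g:F. ✗
g: successors {h}; p there: h:T. ✓
h: successors {a}; p there: a:T. ✓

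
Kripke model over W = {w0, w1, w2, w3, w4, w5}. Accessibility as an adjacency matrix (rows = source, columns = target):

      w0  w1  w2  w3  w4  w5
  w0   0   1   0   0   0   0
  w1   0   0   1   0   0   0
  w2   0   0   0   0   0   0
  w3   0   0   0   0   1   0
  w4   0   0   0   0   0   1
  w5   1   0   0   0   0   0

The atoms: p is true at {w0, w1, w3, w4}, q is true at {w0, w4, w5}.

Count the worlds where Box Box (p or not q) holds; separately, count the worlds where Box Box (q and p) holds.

For Box Box (p or not q):
w0: successors {w1}; Box (p or not q) there: w1:T. ✓
w1: successors {w2}; Box (p or not q) there: w2:T. ✓
w2: no successors, so Box Box (p or not q) holds vacuously. ✓
w3: successors {w4}; Box (p or not q) there: w4:F. ✗
w4: successors {w5}; Box (p or not q) there: w5:T. ✓
w5: successors {w0}; Box (p or not q) there: w0:T. ✓
— 5 worlds.
For Box Box (q and p):
w0: successors {w1}; Box (q and p) there: w1:F. ✗
w1: successors {w2}; Box (q and p) there: w2:T. ✓
w2: no successors, so Box Box (q and p) holds vacuously. ✓
w3: successors {w4}; Box (q and p) there: w4:F. ✗
w4: successors {w5}; Box (q and p) there: w5:T. ✓
w5: successors {w0}; Box (q and p) there: w0:F. ✗
— 3 worlds.

5 and 3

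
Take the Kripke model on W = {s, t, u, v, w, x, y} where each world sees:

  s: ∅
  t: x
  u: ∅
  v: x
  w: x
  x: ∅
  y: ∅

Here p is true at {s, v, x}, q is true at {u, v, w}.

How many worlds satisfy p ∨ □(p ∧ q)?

s: p is T, □(p ∧ q) is T. ✓
t: p is F, □(p ∧ q) is F. ✗
u: p is F, □(p ∧ q) is T. ✓
v: p is T, □(p ∧ q) is F. ✓
w: p is F, □(p ∧ q) is F. ✗
x: p is T, □(p ∧ q) is T. ✓
y: p is F, □(p ∧ q) is T. ✓
Satisfying worlds: {s, u, v, x, y}.

5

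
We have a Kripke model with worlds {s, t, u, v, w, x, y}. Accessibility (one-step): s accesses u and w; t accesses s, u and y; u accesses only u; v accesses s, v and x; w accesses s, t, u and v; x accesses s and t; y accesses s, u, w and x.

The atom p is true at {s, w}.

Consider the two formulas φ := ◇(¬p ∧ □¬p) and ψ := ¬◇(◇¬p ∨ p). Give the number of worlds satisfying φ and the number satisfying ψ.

5 and 0

For ◇(¬p ∧ □¬p):
s: successors {u, w}; ¬p ∧ □¬p there: u:T, w:F. ✓
t: successors {s, u, y}; ¬p ∧ □¬p there: s:F, u:T, y:F. ✓
u: successors {u}; ¬p ∧ □¬p there: u:T. ✓
v: successors {s, v, x}; ¬p ∧ □¬p there: s:F, v:F, x:F. ✗
w: successors {s, t, u, v}; ¬p ∧ □¬p there: s:F, t:F, u:T, v:F. ✓
x: successors {s, t}; ¬p ∧ □¬p there: s:F, t:F. ✗
y: successors {s, u, w, x}; ¬p ∧ □¬p there: s:F, u:T, w:F, x:F. ✓
— 5 worlds.
For ¬◇(◇¬p ∨ p):
s: ◇(◇¬p ∨ p) is T. ✗
t: ◇(◇¬p ∨ p) is T. ✗
u: ◇(◇¬p ∨ p) is T. ✗
v: ◇(◇¬p ∨ p) is T. ✗
w: ◇(◇¬p ∨ p) is T. ✗
x: ◇(◇¬p ∨ p) is T. ✗
y: ◇(◇¬p ∨ p) is T. ✗
— 0 worlds.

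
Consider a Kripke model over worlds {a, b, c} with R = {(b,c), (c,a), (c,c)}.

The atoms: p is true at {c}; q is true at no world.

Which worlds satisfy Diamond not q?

a: no successors, so Diamond not q fails. ✗
b: successors {c}; not q there: c:T. ✓
c: successors {a, c}; not q there: a:T, c:T. ✓

{b, c}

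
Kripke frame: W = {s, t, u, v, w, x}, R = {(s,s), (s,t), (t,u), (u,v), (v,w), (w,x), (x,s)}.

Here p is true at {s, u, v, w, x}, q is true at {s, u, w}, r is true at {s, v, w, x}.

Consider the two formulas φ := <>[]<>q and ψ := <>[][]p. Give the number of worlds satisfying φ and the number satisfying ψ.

5 and 4

For <>[]<>q:
s: successors {s, t}; []<>q there: s:T, t:F. ✓
t: successors {u}; []<>q there: u:T. ✓
u: successors {v}; []<>q there: v:F. ✗
v: successors {w}; []<>q there: w:T. ✓
w: successors {x}; []<>q there: x:T. ✓
x: successors {s}; []<>q there: s:T. ✓
— 5 worlds.
For <>[][]p:
s: successors {s, t}; [][]p there: s:F, t:T. ✓
t: successors {u}; [][]p there: u:T. ✓
u: successors {v}; [][]p there: v:T. ✓
v: successors {w}; [][]p there: w:T. ✓
w: successors {x}; [][]p there: x:F. ✗
x: successors {s}; [][]p there: s:F. ✗
— 4 worlds.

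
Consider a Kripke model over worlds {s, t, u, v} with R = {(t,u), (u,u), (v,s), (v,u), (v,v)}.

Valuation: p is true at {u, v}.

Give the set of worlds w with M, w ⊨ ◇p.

{t, u, v}

s: no successors, so ◇p fails. ✗
t: successors {u}; p there: u:T. ✓
u: successors {u}; p there: u:T. ✓
v: successors {s, u, v}; p there: s:F, u:T, v:T. ✓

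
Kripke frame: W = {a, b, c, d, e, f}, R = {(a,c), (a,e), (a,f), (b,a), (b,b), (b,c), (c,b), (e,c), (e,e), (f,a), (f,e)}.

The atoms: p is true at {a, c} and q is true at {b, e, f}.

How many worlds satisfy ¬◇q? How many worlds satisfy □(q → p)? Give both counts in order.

1 and 1

For ¬◇q:
a: ◇q is T. ✗
b: ◇q is T. ✗
c: ◇q is T. ✗
d: ◇q is F. ✓
e: ◇q is T. ✗
f: ◇q is T. ✗
— 1 world.
For □(q → p):
a: successors {c, e, f}; q → p there: c:T, e:F, f:F. ✗
b: successors {a, b, c}; q → p there: a:T, b:F, c:T. ✗
c: successors {b}; q → p there: b:F. ✗
d: no successors, so □(q → p) holds vacuously. ✓
e: successors {c, e}; q → p there: c:T, e:F. ✗
f: successors {a, e}; q → p there: a:T, e:F. ✗
— 1 world.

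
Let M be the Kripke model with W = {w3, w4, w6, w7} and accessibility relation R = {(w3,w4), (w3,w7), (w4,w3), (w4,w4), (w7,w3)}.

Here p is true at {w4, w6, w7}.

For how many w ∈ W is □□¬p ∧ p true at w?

1

w3: □□¬p is F, p is F. ✗
w4: □□¬p is F, p is T. ✗
w6: □□¬p is T, p is T. ✓
w7: □□¬p is F, p is T. ✗
Satisfying worlds: {w6}.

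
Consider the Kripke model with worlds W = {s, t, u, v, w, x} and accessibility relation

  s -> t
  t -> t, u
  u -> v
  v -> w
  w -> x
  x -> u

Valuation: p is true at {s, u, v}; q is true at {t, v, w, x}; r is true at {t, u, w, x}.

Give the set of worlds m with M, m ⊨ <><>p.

s: successors {t}; <>p there: t:T. ✓
t: successors {t, u}; <>p there: t:T, u:T. ✓
u: successors {v}; <>p there: v:F. ✗
v: successors {w}; <>p there: w:F. ✗
w: successors {x}; <>p there: x:T. ✓
x: successors {u}; <>p there: u:T. ✓

{s, t, w, x}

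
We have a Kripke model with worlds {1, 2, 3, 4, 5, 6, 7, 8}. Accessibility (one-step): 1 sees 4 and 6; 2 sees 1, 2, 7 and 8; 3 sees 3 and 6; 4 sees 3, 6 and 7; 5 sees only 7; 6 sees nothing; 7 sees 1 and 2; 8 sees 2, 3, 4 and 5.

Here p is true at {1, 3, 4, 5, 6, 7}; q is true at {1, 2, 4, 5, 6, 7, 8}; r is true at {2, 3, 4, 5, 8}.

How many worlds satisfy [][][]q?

1: successors {4, 6}; [][]q there: 4:F, 6:T. ✗
2: successors {1, 2, 7, 8}; [][]q there: 1:F, 2:F, 7:T, 8:F. ✗
3: successors {3, 6}; [][]q there: 3:F, 6:T. ✗
4: successors {3, 6, 7}; [][]q there: 3:F, 6:T, 7:T. ✗
5: successors {7}; [][]q there: 7:T. ✓
6: no successors, so [][][]q holds vacuously. ✓
7: successors {1, 2}; [][]q there: 1:F, 2:F. ✗
8: successors {2, 3, 4, 5}; [][]q there: 2:F, 3:F, 4:F, 5:T. ✗
Satisfying worlds: {5, 6}.

2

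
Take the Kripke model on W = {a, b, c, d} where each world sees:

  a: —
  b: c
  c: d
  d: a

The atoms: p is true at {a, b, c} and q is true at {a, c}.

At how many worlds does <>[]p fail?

a: no successors, so <>[]p fails. ✗
b: successors {c}; []p there: c:F. ✗
c: successors {d}; []p there: d:T. ✓
d: successors {a}; []p there: a:T. ✓
Satisfying worlds: {c, d}.
So <>[]p fails at the other 2 worlds.

2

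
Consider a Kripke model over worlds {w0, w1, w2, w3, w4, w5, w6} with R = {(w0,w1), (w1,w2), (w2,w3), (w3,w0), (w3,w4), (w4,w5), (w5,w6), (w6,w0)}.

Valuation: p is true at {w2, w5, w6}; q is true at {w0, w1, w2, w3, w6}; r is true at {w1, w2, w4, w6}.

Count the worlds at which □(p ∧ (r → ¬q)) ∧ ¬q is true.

1

w0: □(p ∧ (r → ¬q)) is F, ¬q is F. ✗
w1: □(p ∧ (r → ¬q)) is F, ¬q is F. ✗
w2: □(p ∧ (r → ¬q)) is F, ¬q is F. ✗
w3: □(p ∧ (r → ¬q)) is F, ¬q is F. ✗
w4: □(p ∧ (r → ¬q)) is T, ¬q is T. ✓
w5: □(p ∧ (r → ¬q)) is F, ¬q is T. ✗
w6: □(p ∧ (r → ¬q)) is F, ¬q is F. ✗
Satisfying worlds: {w4}.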